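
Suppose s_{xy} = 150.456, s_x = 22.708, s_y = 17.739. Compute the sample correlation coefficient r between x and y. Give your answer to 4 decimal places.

0.3735

r = Cov(x,y) / (s_x · s_y) = 150.456 / (22.708 × 17.739)
  = 150.456 / 402.8172 ≈ 0.3735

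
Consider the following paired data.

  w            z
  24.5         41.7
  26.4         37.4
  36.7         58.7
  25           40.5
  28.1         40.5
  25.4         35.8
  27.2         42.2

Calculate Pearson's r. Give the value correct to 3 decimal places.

n = 7, Σw = 193.3, Σz = 296.8, Σw² = 5443.71, Σz² = 12926.32, Σwz = 8371.01
nΣwz − ΣwΣz = 58597.07 − 57371.44 = 1225.63
nΣw² − (Σw)² = 38105.97 − 37364.89 = 741.08; nΣz² − (Σz)² = 90484.24 − 88090.24 = 2394
r = 1225.63 / √(741.08 × 2394) = 1225.63 / 1331.9705 ≈ 0.920

0.920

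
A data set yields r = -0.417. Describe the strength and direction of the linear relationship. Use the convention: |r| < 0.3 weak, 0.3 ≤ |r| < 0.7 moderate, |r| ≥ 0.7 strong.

r = -0.417 < 0 so the relationship is negative.
|r| = 0.417, which falls in the moderate range.

moderate negative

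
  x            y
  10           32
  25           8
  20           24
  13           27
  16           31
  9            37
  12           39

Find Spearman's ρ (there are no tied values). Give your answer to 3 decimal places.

-0.857

Rank x: 2, 7, 6, 4, 5, 1, 3
Rank y: 5, 1, 2, 3, 4, 6, 7
d = rank(x) − rank(y): -3, 6, 4, 1, 1, -5, -4; Σd² = 104
ρ = 1 − 6Σd² / [n(n²−1)] = 1 − 6×104 / (7×48) = 1 − 624/336 ≈ -0.857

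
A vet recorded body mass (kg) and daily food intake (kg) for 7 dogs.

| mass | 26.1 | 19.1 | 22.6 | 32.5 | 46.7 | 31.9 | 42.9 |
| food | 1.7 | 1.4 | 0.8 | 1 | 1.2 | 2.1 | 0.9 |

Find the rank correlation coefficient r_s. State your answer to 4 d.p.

-0.1429

Rank mass: 3, 1, 2, 5, 7, 4, 6
Rank food: 6, 5, 1, 3, 4, 7, 2
d = rank(mass) − rank(food): -3, -4, 1, 2, 3, -3, 4; Σd² = 64
ρ = 1 − 6Σd² / [n(n²−1)] = 1 − 6×64 / (7×48) = 1 − 384/336 ≈ -0.1429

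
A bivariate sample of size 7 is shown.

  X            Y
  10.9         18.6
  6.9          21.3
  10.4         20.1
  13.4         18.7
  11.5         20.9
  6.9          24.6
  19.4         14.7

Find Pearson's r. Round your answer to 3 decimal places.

-0.911

n = 7, ΣX = 79.4, ΣY = 138.9, ΣX² = 1010.36, ΣY² = 2811.41, ΣXY = 1504.6
nΣXY − ΣXΣY = 10532.2 − 11028.66 = -496.46
nΣX² − (ΣX)² = 7072.52 − 6304.36 = 768.16; nΣY² − (ΣY)² = 19679.87 − 19293.21 = 386.66
r = -496.46 / √(768.16 × 386.66) = -496.46 / 544.9924 ≈ -0.911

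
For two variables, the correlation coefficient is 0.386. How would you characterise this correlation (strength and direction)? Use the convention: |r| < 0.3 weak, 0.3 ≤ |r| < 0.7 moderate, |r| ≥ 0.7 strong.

r = 0.386 > 0 so the relationship is positive.
|r| = 0.386, which falls in the moderate range.

moderate positive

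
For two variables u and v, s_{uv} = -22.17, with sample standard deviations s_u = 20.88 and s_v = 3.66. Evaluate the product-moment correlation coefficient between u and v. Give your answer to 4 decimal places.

-0.2901

r = Cov(u,v) / (s_u · s_v) = -22.17 / (20.88 × 3.66)
  = -22.17 / 76.4208 ≈ -0.2901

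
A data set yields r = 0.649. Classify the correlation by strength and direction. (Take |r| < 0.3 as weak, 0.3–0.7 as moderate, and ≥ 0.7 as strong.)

moderate positive

r = 0.649 > 0 so the relationship is positive.
|r| = 0.649, which falls in the moderate range.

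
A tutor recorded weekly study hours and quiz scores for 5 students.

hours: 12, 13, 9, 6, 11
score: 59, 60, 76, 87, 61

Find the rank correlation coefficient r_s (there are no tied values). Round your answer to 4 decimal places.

Rank hours: 4, 5, 2, 1, 3
Rank score: 1, 2, 4, 5, 3
d = rank(hours) − rank(score): 3, 3, -2, -4, 0; Σd² = 38
ρ = 1 − 6Σd² / [n(n²−1)] = 1 − 6×38 / (5×24) = 1 − 228/120 ≈ -0.9000

-0.9000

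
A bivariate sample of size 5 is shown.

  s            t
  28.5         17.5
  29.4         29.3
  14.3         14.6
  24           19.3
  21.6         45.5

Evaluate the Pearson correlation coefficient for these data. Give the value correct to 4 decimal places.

0.1358

n = 5, Σs = 117.8, Σt = 126.2, Σs² = 2923.66, Σt² = 3820.64, Σst = 3014.95
nΣst − ΣsΣt = 15074.75 − 14866.36 = 208.39
nΣs² − (Σs)² = 14618.3 − 13876.84 = 741.46; nΣt² − (Σt)² = 19103.2 − 15926.44 = 3176.76
r = 208.39 / √(741.46 × 3176.76) = 208.39 / 1534.7444 ≈ 0.1358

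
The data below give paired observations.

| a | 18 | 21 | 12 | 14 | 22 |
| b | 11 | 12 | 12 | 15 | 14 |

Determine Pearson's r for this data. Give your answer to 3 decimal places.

n = 5, Σa = 87, Σb = 64, Σa² = 1589, Σb² = 830, Σab = 1112
nΣab − ΣaΣb = 5560 − 5568 = -8
nΣa² − (Σa)² = 7945 − 7569 = 376; nΣb² − (Σb)² = 4150 − 4096 = 54
r = -8 / √(376 × 54) = -8 / 142.4921 ≈ -0.056

-0.056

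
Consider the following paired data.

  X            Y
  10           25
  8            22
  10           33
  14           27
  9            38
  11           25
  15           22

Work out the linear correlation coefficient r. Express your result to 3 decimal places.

n = 7, ΣX = 77, ΣY = 192, ΣX² = 887, ΣY² = 5480, ΣXY = 2081
nΣXY − ΣXΣY = 14567 − 14784 = -217
nΣX² − (ΣX)² = 6209 − 5929 = 280; nΣY² − (ΣY)² = 38360 − 36864 = 1496
r = -217 / √(280 × 1496) = -217 / 647.2094 ≈ -0.335

-0.335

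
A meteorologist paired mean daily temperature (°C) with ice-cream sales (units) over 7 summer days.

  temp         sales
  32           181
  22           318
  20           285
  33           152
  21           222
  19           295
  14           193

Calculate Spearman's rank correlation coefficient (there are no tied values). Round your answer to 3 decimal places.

Rank temp: 6, 5, 3, 7, 4, 2, 1
Rank sales: 2, 7, 5, 1, 4, 6, 3
d = rank(temp) − rank(sales): 4, -2, -2, 6, 0, -4, -2; Σd² = 80
ρ = 1 − 6Σd² / [n(n²−1)] = 1 − 6×80 / (7×48) = 1 − 480/336 ≈ -0.429

-0.429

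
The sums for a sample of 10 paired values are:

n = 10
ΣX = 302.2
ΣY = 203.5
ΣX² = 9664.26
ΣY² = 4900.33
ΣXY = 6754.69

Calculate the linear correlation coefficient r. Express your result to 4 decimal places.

r = (nΣXY − ΣXΣY) / √[(nΣX² − (ΣX)²)(nΣY² − (ΣY)²)]
Numerator: 10×6754.69 − 302.2×203.5 = 6049.2
Denominator: √[(96642.6 − 91324.84)(49003.3 − 41412.25)] = √[5317.76 × 7591.05] = 6353.5330
r = 6049.2 / 6353.5330 ≈ 0.9521

0.9521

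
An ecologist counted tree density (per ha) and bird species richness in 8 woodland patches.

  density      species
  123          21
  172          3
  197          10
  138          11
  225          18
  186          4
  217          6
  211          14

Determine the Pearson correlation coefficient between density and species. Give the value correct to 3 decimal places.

-0.200

n = 8, Σx = 1469, Σy = 87, Σx² = 279397, Σy² = 1243, Σxy = 15637
nΣxy − ΣxΣy = 125096 − 127803 = -2707
nΣx² − (Σx)² = 2235176 − 2157961 = 77215; nΣy² − (Σy)² = 9944 − 7569 = 2375
r = -2707 / √(77215 × 2375) = -2707 / 13541.9949 ≈ -0.200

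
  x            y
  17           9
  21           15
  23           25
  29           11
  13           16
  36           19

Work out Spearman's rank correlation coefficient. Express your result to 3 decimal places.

Rank x: 2, 3, 4, 5, 1, 6
Rank y: 1, 3, 6, 2, 4, 5
d = rank(x) − rank(y): 1, 0, -2, 3, -3, 1; Σd² = 24
ρ = 1 − 6Σd² / [n(n²−1)] = 1 − 6×24 / (6×35) = 1 − 144/210 ≈ 0.314

0.314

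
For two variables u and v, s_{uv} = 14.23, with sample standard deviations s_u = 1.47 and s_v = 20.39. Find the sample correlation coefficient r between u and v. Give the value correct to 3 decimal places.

0.475

r = Cov(u,v) / (s_u · s_v) = 14.23 / (1.47 × 20.39)
  = 14.23 / 29.9733 ≈ 0.475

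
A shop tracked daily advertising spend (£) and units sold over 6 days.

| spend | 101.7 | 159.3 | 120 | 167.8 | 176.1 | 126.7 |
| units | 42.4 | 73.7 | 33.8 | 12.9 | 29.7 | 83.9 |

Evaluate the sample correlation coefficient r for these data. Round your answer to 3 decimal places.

-0.269

n = 6, Σx = 851.6, Σy = 276.4, Σx² = 125340.32, Σy² = 16459.6, Σxy = 38133.41
nΣxy − ΣxΣy = 228800.46 − 235382.24 = -6581.78
nΣx² − (Σx)² = 752041.92 − 725222.56 = 26819.36; nΣy² − (Σy)² = 98757.6 − 76396.96 = 22360.64
r = -6581.78 / √(26819.36 × 22360.64) = -6581.78 / 24488.7332 ≈ -0.269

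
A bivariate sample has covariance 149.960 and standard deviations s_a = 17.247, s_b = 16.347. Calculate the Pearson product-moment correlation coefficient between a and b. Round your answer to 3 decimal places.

r = Cov(a,b) / (s_a · s_b) = 149.960 / (17.247 × 16.347)
  = 149.960 / 281.9367 ≈ 0.532

0.532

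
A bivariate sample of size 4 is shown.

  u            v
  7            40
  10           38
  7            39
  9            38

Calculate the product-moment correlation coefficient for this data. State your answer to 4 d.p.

-0.8704

n = 4, Σu = 33, Σv = 155, Σu² = 279, Σv² = 6009, Σuv = 1275
nΣuv − ΣuΣv = 5100 − 5115 = -15
nΣu² − (Σu)² = 1116 − 1089 = 27; nΣv² − (Σv)² = 24036 − 24025 = 11
r = -15 / √(27 × 11) = -15 / 17.2337 ≈ -0.8704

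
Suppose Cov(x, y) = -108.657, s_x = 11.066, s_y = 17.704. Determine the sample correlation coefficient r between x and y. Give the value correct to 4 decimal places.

r = Cov(x,y) / (s_x · s_y) = -108.657 / (11.066 × 17.704)
  = -108.657 / 195.9125 ≈ -0.5546

-0.5546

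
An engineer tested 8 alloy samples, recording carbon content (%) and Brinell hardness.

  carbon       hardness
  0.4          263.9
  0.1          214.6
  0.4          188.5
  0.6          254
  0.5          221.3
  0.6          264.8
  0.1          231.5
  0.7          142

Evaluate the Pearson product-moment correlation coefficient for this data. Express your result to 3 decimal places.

n = 8, Σx = 3.4, Σy = 1780.6, Σx² = 1.8, Σy² = 408593.6, Σxy = 746.9
nΣxy − ΣxΣy = 5975.2 − 6054.04 = -78.84
nΣx² − (Σx)² = 14.4 − 11.56 = 2.84; nΣy² − (Σy)² = 3268748.8 − 3170536.36 = 98212.44
r = -78.84 / √(2.84 × 98212.44) = -78.84 / 528.1319 ≈ -0.149

-0.149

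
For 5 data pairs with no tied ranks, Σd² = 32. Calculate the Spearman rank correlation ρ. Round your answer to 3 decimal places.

ρ = 1 − 6Σd² / [n(n²−1)] = 1 − 6×32 / (5×24)
  = 1 − 192/120 = 1 − 1.6000 ≈ -0.600

-0.600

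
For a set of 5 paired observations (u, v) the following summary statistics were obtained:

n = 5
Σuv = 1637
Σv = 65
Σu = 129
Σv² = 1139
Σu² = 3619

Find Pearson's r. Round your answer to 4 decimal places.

-0.1368

r = (nΣuv − ΣuΣv) / √[(nΣu² − (Σu)²)(nΣv² − (Σv)²)]
Numerator: 5×1637 − 129×65 = -200
Denominator: √[(18095 − 16641)(5695 − 4225)] = √[1454 × 1470] = 1461.9781
r = -200 / 1461.9781 ≈ -0.1368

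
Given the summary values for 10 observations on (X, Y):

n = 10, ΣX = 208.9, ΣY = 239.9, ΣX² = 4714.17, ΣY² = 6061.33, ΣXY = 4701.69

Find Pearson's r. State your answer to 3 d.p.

r = (nΣXY − ΣXΣY) / √[(nΣX² − (ΣX)²)(nΣY² − (ΣY)²)]
Numerator: 10×4701.69 − 208.9×239.9 = -3098.21
Denominator: √[(47141.7 − 43639.21)(60613.3 − 57552.01)] = √[3502.49 × 3061.29] = 3274.4675
r = -3098.21 / 3274.4675 ≈ -0.946

-0.946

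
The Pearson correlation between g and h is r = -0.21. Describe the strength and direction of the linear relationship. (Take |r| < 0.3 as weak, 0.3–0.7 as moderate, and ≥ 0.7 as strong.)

r = -0.21 < 0 so the relationship is negative.
|r| = 0.21, which falls in the weak range.

weak negative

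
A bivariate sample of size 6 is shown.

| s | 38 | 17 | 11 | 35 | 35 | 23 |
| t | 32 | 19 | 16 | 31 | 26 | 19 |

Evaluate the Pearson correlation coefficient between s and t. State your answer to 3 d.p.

n = 6, Σs = 159, Σt = 143, Σs² = 4833, Σt² = 3639, Σst = 4147
nΣst − ΣsΣt = 24882 − 22737 = 2145
nΣs² − (Σs)² = 28998 − 25281 = 3717; nΣt² − (Σt)² = 21834 − 20449 = 1385
r = 2145 / √(3717 × 1385) = 2145 / 2268.9304 ≈ 0.945

0.945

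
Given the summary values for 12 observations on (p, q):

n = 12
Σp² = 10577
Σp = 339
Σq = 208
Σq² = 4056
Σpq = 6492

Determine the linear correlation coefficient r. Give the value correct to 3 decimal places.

r = (nΣpq − ΣpΣq) / √[(nΣp² − (Σp)²)(nΣq² − (Σq)²)]
Numerator: 12×6492 − 339×208 = 7392
Denominator: √[(126924 − 114921)(48672 − 43264)] = √[12003 × 5408] = 8056.8123
r = 7392 / 8056.8123 ≈ 0.917

0.917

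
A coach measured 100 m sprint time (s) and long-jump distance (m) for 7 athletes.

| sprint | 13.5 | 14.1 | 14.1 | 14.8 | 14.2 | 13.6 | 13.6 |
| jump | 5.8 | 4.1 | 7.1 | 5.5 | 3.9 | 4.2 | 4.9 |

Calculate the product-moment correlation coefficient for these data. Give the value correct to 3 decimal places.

0.084

n = 7, Σx = 97.9, Σy = 35.5, Σx² = 1370.47, Σy² = 187.97, Σxy = 496.76
nΣxy − ΣxΣy = 3477.32 − 3475.45 = 1.87
nΣx² − (Σx)² = 9593.29 − 9584.41 = 8.88; nΣy² − (Σy)² = 1315.79 − 1260.25 = 55.54
r = 1.87 / √(8.88 × 55.54) = 1.87 / 22.2080 ≈ 0.084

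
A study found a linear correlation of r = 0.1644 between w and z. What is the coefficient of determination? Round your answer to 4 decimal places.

r² = (0.1644)² = 0.0270

0.0270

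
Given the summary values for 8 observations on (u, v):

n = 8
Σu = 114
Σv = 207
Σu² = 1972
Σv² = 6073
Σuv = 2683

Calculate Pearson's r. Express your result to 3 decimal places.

r = (nΣuv − ΣuΣv) / √[(nΣu² − (Σu)²)(nΣv² − (Σv)²)]
Numerator: 8×2683 − 114×207 = -2134
Denominator: √[(15776 − 12996)(48584 − 42849)] = √[2780 × 5735] = 3992.9062
r = -2134 / 3992.9062 ≈ -0.534

-0.534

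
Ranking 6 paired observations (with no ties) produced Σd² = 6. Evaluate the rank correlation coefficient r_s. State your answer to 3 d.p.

0.829

ρ = 1 − 6Σd² / [n(n²−1)] = 1 − 6×6 / (6×35)
  = 1 − 36/210 = 1 − 0.1714 ≈ 0.829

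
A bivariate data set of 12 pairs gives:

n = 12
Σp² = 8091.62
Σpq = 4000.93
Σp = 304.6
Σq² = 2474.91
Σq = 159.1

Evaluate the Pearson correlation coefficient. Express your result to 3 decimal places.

r = (nΣpq − ΣpΣq) / √[(nΣp² − (Σp)²)(nΣq² − (Σq)²)]
Numerator: 12×4000.93 − 304.6×159.1 = -450.7
Denominator: √[(97099.44 − 92781.16)(29698.92 − 25312.81)] = √[4318.28 × 4386.11] = 4352.0629
r = -450.7 / 4352.0629 ≈ -0.104

-0.104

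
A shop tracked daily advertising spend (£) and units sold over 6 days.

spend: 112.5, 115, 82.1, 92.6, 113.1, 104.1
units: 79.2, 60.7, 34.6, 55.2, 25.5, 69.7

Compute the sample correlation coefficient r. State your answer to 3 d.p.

n = 6, Σx = 619.4, Σy = 324.9, Σx² = 64824.84, Σy² = 19709.67, Σxy = 33982.5
nΣxy − ΣxΣy = 203895 − 201243.06 = 2651.94
nΣx² − (Σx)² = 388949.04 − 383656.36 = 5292.68; nΣy² − (Σy)² = 118258.02 − 105560.01 = 12698.01
r = 2651.94 / √(5292.68 × 12698.01) = 2651.94 / 8197.9573 ≈ 0.323

0.323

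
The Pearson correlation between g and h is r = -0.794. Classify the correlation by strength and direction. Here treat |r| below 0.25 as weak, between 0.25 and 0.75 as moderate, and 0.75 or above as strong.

r = -0.794 < 0 so the relationship is negative.
|r| = 0.794, which falls in the strong range.

strong negative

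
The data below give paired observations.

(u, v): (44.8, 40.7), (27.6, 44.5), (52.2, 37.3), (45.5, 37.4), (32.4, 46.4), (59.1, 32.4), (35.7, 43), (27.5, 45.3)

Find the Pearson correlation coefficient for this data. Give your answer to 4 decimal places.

n = 8, Σu = 324.8, Σv = 327, Σu² = 14137.2, Σv² = 13530.6, Σuv = 12899.37
nΣuv − ΣuΣv = 103194.96 − 106209.6 = -3014.64
nΣu² − (Σu)² = 113097.6 − 105495.04 = 7602.56; nΣv² − (Σv)² = 108244.8 − 106929 = 1315.8
r = -3014.64 / √(7602.56 × 1315.8) = -3014.64 / 3162.8229 ≈ -0.9531

-0.9531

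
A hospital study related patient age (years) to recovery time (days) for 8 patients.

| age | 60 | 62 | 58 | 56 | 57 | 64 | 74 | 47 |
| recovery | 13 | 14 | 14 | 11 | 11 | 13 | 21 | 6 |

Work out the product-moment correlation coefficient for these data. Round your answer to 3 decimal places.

n = 8, Σx = 478, Σy = 103, Σx² = 28974, Σy² = 1449, Σxy = 6371
nΣxy − ΣxΣy = 50968 − 49234 = 1734
nΣx² − (Σx)² = 231792 − 228484 = 3308; nΣy² − (Σy)² = 11592 − 10609 = 983
r = 1734 / √(3308 × 983) = 1734 / 1803.2648 ≈ 0.962

0.962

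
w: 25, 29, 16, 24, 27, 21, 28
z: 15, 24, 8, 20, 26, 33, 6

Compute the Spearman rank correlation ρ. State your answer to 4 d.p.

Rank w: 4, 7, 1, 3, 5, 2, 6
Rank z: 3, 5, 2, 4, 6, 7, 1
d = rank(w) − rank(z): 1, 2, -1, -1, -1, -5, 5; Σd² = 58
ρ = 1 − 6Σd² / [n(n²−1)] = 1 − 6×58 / (7×48) = 1 − 348/336 ≈ -0.0357

-0.0357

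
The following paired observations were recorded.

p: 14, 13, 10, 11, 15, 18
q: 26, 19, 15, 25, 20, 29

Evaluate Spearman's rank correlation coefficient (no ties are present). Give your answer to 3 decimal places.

Rank p: 4, 3, 1, 2, 5, 6
Rank q: 5, 2, 1, 4, 3, 6
d = rank(p) − rank(q): -1, 1, 0, -2, 2, 0; Σd² = 10
ρ = 1 − 6Σd² / [n(n²−1)] = 1 − 6×10 / (6×35) = 1 − 60/210 ≈ 0.714

0.714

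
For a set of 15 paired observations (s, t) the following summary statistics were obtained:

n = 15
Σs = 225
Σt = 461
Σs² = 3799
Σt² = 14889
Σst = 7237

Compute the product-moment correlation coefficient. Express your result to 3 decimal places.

r = (nΣst − ΣsΣt) / √[(nΣs² − (Σs)²)(nΣt² − (Σt)²)]
Numerator: 15×7237 − 225×461 = 4830
Denominator: √[(56985 − 50625)(223335 − 212521)] = √[6360 × 10814] = 8293.1924
r = 4830 / 8293.1924 ≈ 0.582

0.582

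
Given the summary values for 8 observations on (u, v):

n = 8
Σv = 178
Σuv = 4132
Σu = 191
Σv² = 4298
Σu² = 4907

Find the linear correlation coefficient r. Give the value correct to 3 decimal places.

-0.344

r = (nΣuv − ΣuΣv) / √[(nΣu² − (Σu)²)(nΣv² − (Σv)²)]
Numerator: 8×4132 − 191×178 = -942
Denominator: √[(39256 − 36481)(34384 − 31684)] = √[2775 × 2700] = 2737.2431
r = -942 / 2737.2431 ≈ -0.344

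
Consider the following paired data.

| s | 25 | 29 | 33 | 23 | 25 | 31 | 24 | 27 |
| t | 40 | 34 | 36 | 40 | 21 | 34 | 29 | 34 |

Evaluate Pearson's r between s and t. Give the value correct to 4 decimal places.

0.1134

n = 8, Σs = 217, Σt = 268, Σs² = 5975, Σt² = 9246, Σst = 7287
nΣst − ΣsΣt = 58296 − 58156 = 140
nΣs² − (Σs)² = 47800 − 47089 = 711; nΣt² − (Σt)² = 73968 − 71824 = 2144
r = 140 / √(711 × 2144) = 140 / 1234.6595 ≈ 0.1134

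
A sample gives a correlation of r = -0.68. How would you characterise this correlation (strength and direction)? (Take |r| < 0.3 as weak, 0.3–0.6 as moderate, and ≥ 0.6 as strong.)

r = -0.68 < 0 so the relationship is negative.
|r| = 0.68, which falls in the strong range.

strong negative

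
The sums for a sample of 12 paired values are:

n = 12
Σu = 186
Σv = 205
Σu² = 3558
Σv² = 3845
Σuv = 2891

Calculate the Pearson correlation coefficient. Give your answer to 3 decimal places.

-0.595

r = (nΣuv − ΣuΣv) / √[(nΣu² − (Σu)²)(nΣv² − (Σv)²)]
Numerator: 12×2891 − 186×205 = -3438
Denominator: √[(42696 − 34596)(46140 − 42025)] = √[8100 × 4115] = 5773.3439
r = -3438 / 5773.3439 ≈ -0.595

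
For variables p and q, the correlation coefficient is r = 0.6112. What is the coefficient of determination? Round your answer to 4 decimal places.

0.3736

r² = (0.6112)² = 0.3736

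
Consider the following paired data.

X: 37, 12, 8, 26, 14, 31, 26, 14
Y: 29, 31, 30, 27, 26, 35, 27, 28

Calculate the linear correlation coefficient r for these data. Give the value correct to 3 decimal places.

n = 8, ΣX = 168, ΣY = 233, ΣX² = 4282, ΣY² = 6845, ΣXY = 4930
nΣXY − ΣXΣY = 39440 − 39144 = 296
nΣX² − (ΣX)² = 34256 − 28224 = 6032; nΣY² − (ΣY)² = 54760 − 54289 = 471
r = 296 / √(6032 × 471) = 296 / 1685.5480 ≈ 0.176

0.176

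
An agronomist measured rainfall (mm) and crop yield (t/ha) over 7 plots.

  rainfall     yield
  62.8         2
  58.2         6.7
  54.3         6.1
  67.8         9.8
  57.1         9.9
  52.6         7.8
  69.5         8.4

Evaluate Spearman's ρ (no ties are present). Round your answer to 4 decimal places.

0.1786

Rank rainfall: 5, 4, 2, 6, 3, 1, 7
Rank yield: 1, 3, 2, 6, 7, 4, 5
d = rank(rainfall) − rank(yield): 4, 1, 0, 0, -4, -3, 2; Σd² = 46
ρ = 1 − 6Σd² / [n(n²−1)] = 1 − 6×46 / (7×48) = 1 − 276/336 ≈ 0.1786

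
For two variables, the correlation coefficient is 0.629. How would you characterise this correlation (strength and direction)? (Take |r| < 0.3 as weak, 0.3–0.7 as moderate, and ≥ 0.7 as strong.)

moderate positive

r = 0.629 > 0 so the relationship is positive.
|r| = 0.629, which falls in the moderate range.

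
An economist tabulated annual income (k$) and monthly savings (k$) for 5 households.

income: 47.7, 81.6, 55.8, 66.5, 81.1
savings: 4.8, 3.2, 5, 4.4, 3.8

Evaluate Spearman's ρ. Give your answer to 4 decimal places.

Rank income: 1, 5, 2, 3, 4
Rank savings: 4, 1, 5, 3, 2
d = rank(income) − rank(savings): -3, 4, -3, 0, 2; Σd² = 38
ρ = 1 − 6Σd² / [n(n²−1)] = 1 − 6×38 / (5×24) = 1 − 228/120 ≈ -0.9000

-0.9000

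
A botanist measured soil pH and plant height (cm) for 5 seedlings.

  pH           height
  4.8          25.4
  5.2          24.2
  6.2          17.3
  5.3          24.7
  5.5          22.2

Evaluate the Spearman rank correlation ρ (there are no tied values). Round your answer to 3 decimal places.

-0.900

Rank pH: 1, 2, 5, 3, 4
Rank height: 5, 3, 1, 4, 2
d = rank(pH) − rank(height): -4, -1, 4, -1, 2; Σd² = 38
ρ = 1 − 6Σd² / [n(n²−1)] = 1 − 6×38 / (5×24) = 1 − 228/120 ≈ -0.900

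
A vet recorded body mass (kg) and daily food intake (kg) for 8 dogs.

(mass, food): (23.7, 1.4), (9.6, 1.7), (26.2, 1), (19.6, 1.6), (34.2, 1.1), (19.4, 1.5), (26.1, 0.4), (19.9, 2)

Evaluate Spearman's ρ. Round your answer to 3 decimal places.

Rank mass: 5, 1, 7, 3, 8, 2, 6, 4
Rank food: 4, 7, 2, 6, 3, 5, 1, 8
d = rank(mass) − rank(food): 1, -6, 5, -3, 5, -3, 5, -4; Σd² = 146
ρ = 1 − 6Σd² / [n(n²−1)] = 1 − 6×146 / (8×63) = 1 − 876/504 ≈ -0.738

-0.738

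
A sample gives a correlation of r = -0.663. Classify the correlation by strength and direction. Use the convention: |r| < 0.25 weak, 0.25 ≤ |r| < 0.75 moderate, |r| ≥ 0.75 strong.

r = -0.663 < 0 so the relationship is negative.
|r| = 0.663, which falls in the moderate range.

moderate negative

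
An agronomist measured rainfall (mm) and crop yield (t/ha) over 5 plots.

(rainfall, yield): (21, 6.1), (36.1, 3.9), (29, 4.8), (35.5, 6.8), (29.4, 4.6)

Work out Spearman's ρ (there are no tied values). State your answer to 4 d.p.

-0.4000

Rank rainfall: 1, 5, 2, 4, 3
Rank yield: 4, 1, 3, 5, 2
d = rank(rainfall) − rank(yield): -3, 4, -1, -1, 1; Σd² = 28
ρ = 1 − 6Σd² / [n(n²−1)] = 1 − 6×28 / (5×24) = 1 − 168/120 ≈ -0.4000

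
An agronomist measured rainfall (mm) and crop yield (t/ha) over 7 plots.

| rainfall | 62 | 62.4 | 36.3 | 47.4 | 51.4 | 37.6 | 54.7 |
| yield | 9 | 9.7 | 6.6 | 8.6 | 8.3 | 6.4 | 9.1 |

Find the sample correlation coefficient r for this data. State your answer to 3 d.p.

n = 7, Σx = 351.8, Σy = 57.7, Σx² = 18350.02, Σy² = 485.27, Σxy = 2975.53
nΣxy − ΣxΣy = 20828.71 − 20298.86 = 529.85
nΣx² − (Σx)² = 128450.14 − 123763.24 = 4686.9; nΣy² − (Σy)² = 3396.89 − 3329.29 = 67.6
r = 529.85 / √(4686.9 × 67.6) = 529.85 / 562.8805 ≈ 0.941

0.941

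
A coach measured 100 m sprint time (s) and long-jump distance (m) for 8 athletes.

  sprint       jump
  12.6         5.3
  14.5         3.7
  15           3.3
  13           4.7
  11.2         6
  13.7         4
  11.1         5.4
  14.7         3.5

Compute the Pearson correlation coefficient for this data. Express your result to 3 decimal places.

-0.967

n = 8, Σx = 105.8, Σy = 35.9, Σx² = 1415.44, Σy² = 168.17, Σxy = 464.42
nΣxy − ΣxΣy = 3715.36 − 3798.22 = -82.86
nΣx² − (Σx)² = 11323.52 − 11193.64 = 129.88; nΣy² − (Σy)² = 1345.36 − 1288.81 = 56.55
r = -82.86 / √(129.88 × 56.55) = -82.86 / 85.7013 ≈ -0.967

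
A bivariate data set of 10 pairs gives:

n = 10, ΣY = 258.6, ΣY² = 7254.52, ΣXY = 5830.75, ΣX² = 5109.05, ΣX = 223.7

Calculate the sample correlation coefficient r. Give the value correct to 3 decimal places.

r = (nΣXY − ΣXΣY) / √[(nΣX² − (ΣX)²)(nΣY² − (ΣY)²)]
Numerator: 10×5830.75 − 223.7×258.6 = 458.68
Denominator: √[(51090.5 − 50041.69)(72545.2 − 66873.96)] = √[1048.81 × 5671.24] = 2438.8631
r = 458.68 / 2438.8631 ≈ 0.188

0.188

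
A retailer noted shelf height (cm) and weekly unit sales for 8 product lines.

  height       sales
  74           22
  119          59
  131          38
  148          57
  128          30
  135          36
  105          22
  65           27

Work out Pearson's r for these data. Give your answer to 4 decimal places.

n = 8, Σx = 905, Σy = 291, Σx² = 108561, Σy² = 12067, Σxy = 34828
nΣxy − ΣxΣy = 278624 − 263355 = 15269
nΣx² − (Σx)² = 868488 − 819025 = 49463; nΣy² − (Σy)² = 96536 − 84681 = 11855
r = 15269 / √(49463 × 11855) = 15269 / 24215.3642 ≈ 0.6306

0.6306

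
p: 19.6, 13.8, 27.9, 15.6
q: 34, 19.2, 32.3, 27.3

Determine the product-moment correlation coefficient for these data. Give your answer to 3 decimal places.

n = 4, Σp = 76.9, Σq = 112.8, Σp² = 1596.37, Σq² = 3313.22, Σpq = 2258.41
nΣpq − ΣpΣq = 9033.64 − 8674.32 = 359.32
nΣp² − (Σp)² = 6385.48 − 5913.61 = 471.87; nΣq² − (Σq)² = 13252.88 − 12723.84 = 529.04
r = 359.32 / √(471.87 × 529.04) = 359.32 / 499.6380 ≈ 0.719

0.719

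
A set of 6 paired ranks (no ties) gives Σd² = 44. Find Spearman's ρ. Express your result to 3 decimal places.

ρ = 1 − 6Σd² / [n(n²−1)] = 1 − 6×44 / (6×35)
  = 1 − 264/210 = 1 − 1.2571 ≈ -0.257

-0.257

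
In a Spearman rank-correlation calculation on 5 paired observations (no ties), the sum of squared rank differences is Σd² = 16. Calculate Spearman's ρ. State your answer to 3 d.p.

ρ = 1 − 6Σd² / [n(n²−1)] = 1 − 6×16 / (5×24)
  = 1 − 96/120 = 1 − 0.8000 ≈ 0.200

0.200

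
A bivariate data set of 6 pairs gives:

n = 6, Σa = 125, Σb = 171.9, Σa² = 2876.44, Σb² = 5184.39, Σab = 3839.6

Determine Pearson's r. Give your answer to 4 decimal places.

0.9720

r = (nΣab − ΣaΣb) / √[(nΣa² − (Σa)²)(nΣb² − (Σb)²)]
Numerator: 6×3839.6 − 125×171.9 = 1550.1
Denominator: √[(17258.64 − 15625)(31106.34 − 29549.61)] = √[1633.64 × 1556.73] = 1594.7214
r = 1550.1 / 1594.7214 ≈ 0.9720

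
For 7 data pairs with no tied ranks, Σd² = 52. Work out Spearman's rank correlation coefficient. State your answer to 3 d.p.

0.071

ρ = 1 − 6Σd² / [n(n²−1)] = 1 − 6×52 / (7×48)
  = 1 − 312/336 = 1 − 0.9286 ≈ 0.071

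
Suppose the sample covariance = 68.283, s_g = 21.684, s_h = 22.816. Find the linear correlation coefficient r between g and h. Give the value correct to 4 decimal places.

0.1380

r = Cov(g,h) / (s_g · s_h) = 68.283 / (21.684 × 22.816)
  = 68.283 / 494.7421 ≈ 0.1380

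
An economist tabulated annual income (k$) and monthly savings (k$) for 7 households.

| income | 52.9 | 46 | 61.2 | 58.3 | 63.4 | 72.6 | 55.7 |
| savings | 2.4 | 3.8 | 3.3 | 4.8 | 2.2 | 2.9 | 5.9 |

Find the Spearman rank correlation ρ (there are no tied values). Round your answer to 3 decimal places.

Rank income: 2, 1, 5, 4, 6, 7, 3
Rank savings: 2, 5, 4, 6, 1, 3, 7
d = rank(income) − rank(savings): 0, -4, 1, -2, 5, 4, -4; Σd² = 78
ρ = 1 − 6Σd² / [n(n²−1)] = 1 − 6×78 / (7×48) = 1 − 468/336 ≈ -0.393

-0.393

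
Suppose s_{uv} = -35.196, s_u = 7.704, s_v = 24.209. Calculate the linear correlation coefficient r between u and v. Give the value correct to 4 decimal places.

-0.1887

r = Cov(u,v) / (s_u · s_v) = -35.196 / (7.704 × 24.209)
  = -35.196 / 186.5061 ≈ -0.1887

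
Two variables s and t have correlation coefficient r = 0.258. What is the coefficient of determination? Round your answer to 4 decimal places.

r² = (0.258)² = 0.0666

0.0666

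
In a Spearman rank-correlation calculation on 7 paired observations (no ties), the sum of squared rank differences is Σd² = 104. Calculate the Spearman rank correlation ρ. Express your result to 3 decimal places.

-0.857

ρ = 1 − 6Σd² / [n(n²−1)] = 1 − 6×104 / (7×48)
  = 1 − 624/336 = 1 − 1.8571 ≈ -0.857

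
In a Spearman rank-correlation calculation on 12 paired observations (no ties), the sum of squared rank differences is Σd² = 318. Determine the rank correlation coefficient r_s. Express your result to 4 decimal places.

-0.1119

ρ = 1 − 6Σd² / [n(n²−1)] = 1 − 6×318 / (12×143)
  = 1 − 1908/1716 = 1 − 1.11189 ≈ -0.1119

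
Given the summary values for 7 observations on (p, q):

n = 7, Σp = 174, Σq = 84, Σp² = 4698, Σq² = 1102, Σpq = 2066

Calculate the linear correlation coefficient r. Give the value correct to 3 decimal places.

r = (nΣpq − ΣpΣq) / √[(nΣp² − (Σp)²)(nΣq² − (Σq)²)]
Numerator: 7×2066 − 174×84 = -154
Denominator: √[(32886 − 30276)(7714 − 7056)] = √[2610 × 658] = 1310.4885
r = -154 / 1310.4885 ≈ -0.118

-0.118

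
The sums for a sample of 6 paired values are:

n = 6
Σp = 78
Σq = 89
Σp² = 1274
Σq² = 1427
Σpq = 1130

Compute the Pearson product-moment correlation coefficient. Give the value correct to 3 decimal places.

-0.162

r = (nΣpq − ΣpΣq) / √[(nΣp² − (Σp)²)(nΣq² − (Σq)²)]
Numerator: 6×1130 − 78×89 = -162
Denominator: √[(7644 − 6084)(8562 − 7921)] = √[1560 × 641] = 999.9800
r = -162 / 999.9800 ≈ -0.162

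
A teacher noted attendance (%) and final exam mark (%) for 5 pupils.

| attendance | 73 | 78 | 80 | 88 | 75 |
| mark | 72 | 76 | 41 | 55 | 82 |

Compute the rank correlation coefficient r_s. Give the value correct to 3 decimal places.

-0.600

Rank attendance: 1, 3, 4, 5, 2
Rank mark: 3, 4, 1, 2, 5
d = rank(attendance) − rank(mark): -2, -1, 3, 3, -3; Σd² = 32
ρ = 1 − 6Σd² / [n(n²−1)] = 1 − 6×32 / (5×24) = 1 − 192/120 ≈ -0.600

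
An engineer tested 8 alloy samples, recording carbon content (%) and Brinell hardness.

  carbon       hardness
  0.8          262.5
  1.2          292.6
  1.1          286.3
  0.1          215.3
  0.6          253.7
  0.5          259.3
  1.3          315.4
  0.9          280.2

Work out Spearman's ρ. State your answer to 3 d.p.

0.976

Rank carbon: 4, 7, 6, 1, 3, 2, 8, 5
Rank hardness: 4, 7, 6, 1, 2, 3, 8, 5
d = rank(carbon) − rank(hardness): 0, 0, 0, 0, 1, -1, 0, 0; Σd² = 2
ρ = 1 − 6Σd² / [n(n²−1)] = 1 − 6×2 / (8×63) = 1 − 12/504 ≈ 0.976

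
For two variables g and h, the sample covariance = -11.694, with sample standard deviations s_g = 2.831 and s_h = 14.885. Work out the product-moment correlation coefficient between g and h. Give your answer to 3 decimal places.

-0.278

r = Cov(g,h) / (s_g · s_h) = -11.694 / (2.831 × 14.885)
  = -11.694 / 42.1394 ≈ -0.278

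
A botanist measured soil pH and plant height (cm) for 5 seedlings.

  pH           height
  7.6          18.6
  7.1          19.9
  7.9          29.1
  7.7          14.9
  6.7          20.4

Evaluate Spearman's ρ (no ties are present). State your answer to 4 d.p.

0.0000

Rank pH: 3, 2, 5, 4, 1
Rank height: 2, 3, 5, 1, 4
d = rank(pH) − rank(height): 1, -1, 0, 3, -3; Σd² = 20
ρ = 1 − 6Σd² / [n(n²−1)] = 1 − 6×20 / (5×24) = 1 − 120/120 ≈ 0.0000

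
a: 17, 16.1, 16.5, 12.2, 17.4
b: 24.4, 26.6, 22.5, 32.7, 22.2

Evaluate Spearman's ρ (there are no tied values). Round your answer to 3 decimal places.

-0.900

Rank a: 4, 2, 3, 1, 5
Rank b: 3, 4, 2, 5, 1
d = rank(a) − rank(b): 1, -2, 1, -4, 4; Σd² = 38
ρ = 1 − 6Σd² / [n(n²−1)] = 1 − 6×38 / (5×24) = 1 − 228/120 ≈ -0.900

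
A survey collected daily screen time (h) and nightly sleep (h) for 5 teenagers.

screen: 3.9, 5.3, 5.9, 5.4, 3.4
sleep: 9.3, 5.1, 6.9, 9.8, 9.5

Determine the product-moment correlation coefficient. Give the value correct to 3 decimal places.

n = 5, Σx = 23.9, Σy = 40.6, Σx² = 118.83, Σy² = 346.4, Σxy = 189.23
nΣxy − ΣxΣy = 946.15 − 970.34 = -24.19
nΣx² − (Σx)² = 594.15 − 571.21 = 22.94; nΣy² − (Σy)² = 1732 − 1648.36 = 83.64
r = -24.19 / √(22.94 × 83.64) = -24.19 / 43.8030 ≈ -0.552

-0.552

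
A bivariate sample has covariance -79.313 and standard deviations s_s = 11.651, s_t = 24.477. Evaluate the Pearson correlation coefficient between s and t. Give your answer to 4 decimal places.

-0.2781

r = Cov(s,t) / (s_s · s_t) = -79.313 / (11.651 × 24.477)
  = -79.313 / 285.1815 ≈ -0.2781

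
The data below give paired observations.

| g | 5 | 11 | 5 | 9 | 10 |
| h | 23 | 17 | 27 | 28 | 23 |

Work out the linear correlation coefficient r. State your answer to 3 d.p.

-0.510

n = 5, Σg = 40, Σh = 118, Σg² = 352, Σh² = 2860, Σgh = 919
nΣgh − ΣgΣh = 4595 − 4720 = -125
nΣg² − (Σg)² = 1760 − 1600 = 160; nΣh² − (Σh)² = 14300 − 13924 = 376
r = -125 / √(160 × 376) = -125 / 245.2754 ≈ -0.510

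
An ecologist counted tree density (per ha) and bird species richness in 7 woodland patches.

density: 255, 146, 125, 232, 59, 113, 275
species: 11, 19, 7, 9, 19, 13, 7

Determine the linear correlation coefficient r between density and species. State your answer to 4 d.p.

-0.6231

n = 7, Σx = 1205, Σy = 85, Σx² = 247665, Σy² = 1191, Σxy = 13057
nΣxy − ΣxΣy = 91399 − 102425 = -11026
nΣx² − (Σx)² = 1733655 − 1452025 = 281630; nΣy² − (Σy)² = 8337 − 7225 = 1112
r = -11026 / √(281630 × 1112) = -11026 / 17696.6822 ≈ -0.6231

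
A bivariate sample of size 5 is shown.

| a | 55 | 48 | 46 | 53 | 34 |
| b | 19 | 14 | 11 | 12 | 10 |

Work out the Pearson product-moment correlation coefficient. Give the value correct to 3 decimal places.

n = 5, Σa = 236, Σb = 66, Σa² = 11410, Σb² = 922, Σab = 3199
nΣab − ΣaΣb = 15995 − 15576 = 419
nΣa² − (Σa)² = 57050 − 55696 = 1354; nΣb² − (Σb)² = 4610 − 4356 = 254
r = 419 / √(1354 × 254) = 419 / 586.4435 ≈ 0.714

0.714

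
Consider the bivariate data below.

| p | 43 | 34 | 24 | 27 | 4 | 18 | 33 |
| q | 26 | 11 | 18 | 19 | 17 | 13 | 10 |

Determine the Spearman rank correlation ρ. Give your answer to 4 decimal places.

0.1071

Rank p: 7, 6, 3, 4, 1, 2, 5
Rank q: 7, 2, 5, 6, 4, 3, 1
d = rank(p) − rank(q): 0, 4, -2, -2, -3, -1, 4; Σd² = 50
ρ = 1 − 6Σd² / [n(n²−1)] = 1 − 6×50 / (7×48) = 1 − 300/336 ≈ 0.1071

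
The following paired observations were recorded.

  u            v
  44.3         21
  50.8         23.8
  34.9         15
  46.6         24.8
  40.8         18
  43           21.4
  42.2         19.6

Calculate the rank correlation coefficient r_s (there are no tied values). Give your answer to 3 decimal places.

Rank u: 5, 7, 1, 6, 2, 4, 3
Rank v: 4, 6, 1, 7, 2, 5, 3
d = rank(u) − rank(v): 1, 1, 0, -1, 0, -1, 0; Σd² = 4
ρ = 1 − 6Σd² / [n(n²−1)] = 1 − 6×4 / (7×48) = 1 − 24/336 ≈ 0.929

0.929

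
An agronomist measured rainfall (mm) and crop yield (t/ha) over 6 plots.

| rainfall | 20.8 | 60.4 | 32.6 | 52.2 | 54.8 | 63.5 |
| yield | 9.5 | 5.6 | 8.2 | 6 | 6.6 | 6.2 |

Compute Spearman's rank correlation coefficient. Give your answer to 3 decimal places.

-0.714

Rank rainfall: 1, 5, 2, 3, 4, 6
Rank yield: 6, 1, 5, 2, 4, 3
d = rank(rainfall) − rank(yield): -5, 4, -3, 1, 0, 3; Σd² = 60
ρ = 1 − 6Σd² / [n(n²−1)] = 1 − 6×60 / (6×35) = 1 − 360/210 ≈ -0.714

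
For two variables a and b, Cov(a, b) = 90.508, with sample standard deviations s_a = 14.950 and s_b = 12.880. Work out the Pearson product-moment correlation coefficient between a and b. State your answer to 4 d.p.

r = Cov(a,b) / (s_a · s_b) = 90.508 / (14.950 × 12.880)
  = 90.508 / 192.5560 ≈ 0.4700

0.4700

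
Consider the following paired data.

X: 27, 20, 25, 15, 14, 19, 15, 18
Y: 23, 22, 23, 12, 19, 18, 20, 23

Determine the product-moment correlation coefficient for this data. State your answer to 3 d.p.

0.619

n = 8, ΣX = 153, ΣY = 160, ΣX² = 3085, ΣY² = 3300, ΣXY = 3138
nΣXY − ΣXΣY = 25104 − 24480 = 624
nΣX² − (ΣX)² = 24680 − 23409 = 1271; nΣY² − (ΣY)² = 26400 − 25600 = 800
r = 624 / √(1271 × 800) = 624 / 1008.3650 ≈ 0.619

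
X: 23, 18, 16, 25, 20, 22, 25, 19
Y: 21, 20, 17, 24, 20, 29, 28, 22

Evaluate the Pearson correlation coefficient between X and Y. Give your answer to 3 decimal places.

n = 8, ΣX = 168, ΣY = 181, ΣX² = 3604, ΣY² = 4215, ΣXY = 3871
nΣXY − ΣXΣY = 30968 − 30408 = 560
nΣX² − (ΣX)² = 28832 − 28224 = 608; nΣY² − (ΣY)² = 33720 − 32761 = 959
r = 560 / √(608 × 959) = 560 / 763.5915 ≈ 0.733

0.733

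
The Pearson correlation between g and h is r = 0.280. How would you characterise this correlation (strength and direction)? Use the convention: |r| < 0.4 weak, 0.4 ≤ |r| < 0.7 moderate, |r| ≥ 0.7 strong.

r = 0.280 > 0 so the relationship is positive.
|r| = 0.280, which falls in the weak range.

weak positive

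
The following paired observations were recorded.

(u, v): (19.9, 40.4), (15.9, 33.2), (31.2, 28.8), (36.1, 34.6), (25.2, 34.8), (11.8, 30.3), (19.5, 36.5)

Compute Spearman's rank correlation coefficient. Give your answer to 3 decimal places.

Rank u: 4, 2, 6, 7, 5, 1, 3
Rank v: 7, 3, 1, 4, 5, 2, 6
d = rank(u) − rank(v): -3, -1, 5, 3, 0, -1, -3; Σd² = 54
ρ = 1 − 6Σd² / [n(n²−1)] = 1 − 6×54 / (7×48) = 1 − 324/336 ≈ 0.036

0.036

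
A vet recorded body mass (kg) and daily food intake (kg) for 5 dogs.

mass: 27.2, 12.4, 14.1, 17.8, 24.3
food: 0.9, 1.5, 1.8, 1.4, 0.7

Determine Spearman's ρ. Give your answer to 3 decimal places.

Rank mass: 5, 1, 2, 3, 4
Rank food: 2, 4, 5, 3, 1
d = rank(mass) − rank(food): 3, -3, -3, 0, 3; Σd² = 36
ρ = 1 − 6Σd² / [n(n²−1)] = 1 − 6×36 / (5×24) = 1 − 216/120 ≈ -0.800

-0.800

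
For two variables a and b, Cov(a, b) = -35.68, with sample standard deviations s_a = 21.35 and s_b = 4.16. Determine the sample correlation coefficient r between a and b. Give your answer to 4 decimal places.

r = Cov(a,b) / (s_a · s_b) = -35.68 / (21.35 × 4.16)
  = -35.68 / 88.8160 ≈ -0.4017

-0.4017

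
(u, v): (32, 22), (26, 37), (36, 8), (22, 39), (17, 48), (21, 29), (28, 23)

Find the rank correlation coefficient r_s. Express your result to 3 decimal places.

Rank u: 6, 4, 7, 3, 1, 2, 5
Rank v: 2, 5, 1, 6, 7, 4, 3
d = rank(u) − rank(v): 4, -1, 6, -3, -6, -2, 2; Σd² = 106
ρ = 1 − 6Σd² / [n(n²−1)] = 1 − 6×106 / (7×48) = 1 − 636/336 ≈ -0.893

-0.893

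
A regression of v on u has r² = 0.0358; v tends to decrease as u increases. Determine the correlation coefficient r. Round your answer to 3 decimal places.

|r| = √0.0358 = 0.189
The association is negative, so r = −0.189.

-0.189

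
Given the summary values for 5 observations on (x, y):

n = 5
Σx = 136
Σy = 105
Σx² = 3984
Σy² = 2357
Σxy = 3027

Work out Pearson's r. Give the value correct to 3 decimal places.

0.822

r = (nΣxy − ΣxΣy) / √[(nΣx² − (Σx)²)(nΣy² − (Σy)²)]
Numerator: 5×3027 − 136×105 = 855
Denominator: √[(19920 − 18496)(11785 − 11025)] = √[1424 × 760] = 1040.3076
r = 855 / 1040.3076 ≈ 0.822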